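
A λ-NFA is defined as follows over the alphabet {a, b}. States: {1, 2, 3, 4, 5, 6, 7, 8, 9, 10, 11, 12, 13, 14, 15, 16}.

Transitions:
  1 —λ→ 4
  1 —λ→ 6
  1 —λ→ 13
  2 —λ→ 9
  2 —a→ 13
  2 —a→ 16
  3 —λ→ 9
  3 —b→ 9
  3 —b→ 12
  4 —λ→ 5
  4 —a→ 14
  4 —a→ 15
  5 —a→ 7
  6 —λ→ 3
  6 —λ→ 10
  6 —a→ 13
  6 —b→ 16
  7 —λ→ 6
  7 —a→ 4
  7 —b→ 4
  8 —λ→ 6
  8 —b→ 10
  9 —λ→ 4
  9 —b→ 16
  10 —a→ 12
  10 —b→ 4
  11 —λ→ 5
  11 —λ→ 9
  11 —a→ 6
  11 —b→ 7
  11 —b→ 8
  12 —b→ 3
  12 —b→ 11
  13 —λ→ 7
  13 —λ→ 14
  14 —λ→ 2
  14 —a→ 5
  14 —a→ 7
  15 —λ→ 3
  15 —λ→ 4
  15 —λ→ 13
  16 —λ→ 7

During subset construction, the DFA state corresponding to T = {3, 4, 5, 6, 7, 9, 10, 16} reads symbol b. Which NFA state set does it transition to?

{3, 4, 5, 6, 7, 9, 10, 12, 16}

3 on b → {9, 12}.
6 on b → {16}.
7 on b → {4}.
9 on b → {16}.
10 on b → {4}.
No b-transition from 4, 5, 16.
Union after reading b: {4, 9, 12, 16}.
Now take the λ-closure:
From 4 via λ: add 5.
From 16 via λ: add 7.
From 7 via λ: add 6.
From 6 via λ: add 3, 10.
No new states can be added; the closed set is {3, 4, 5, 6, 7, 9, 10, 12, 16}.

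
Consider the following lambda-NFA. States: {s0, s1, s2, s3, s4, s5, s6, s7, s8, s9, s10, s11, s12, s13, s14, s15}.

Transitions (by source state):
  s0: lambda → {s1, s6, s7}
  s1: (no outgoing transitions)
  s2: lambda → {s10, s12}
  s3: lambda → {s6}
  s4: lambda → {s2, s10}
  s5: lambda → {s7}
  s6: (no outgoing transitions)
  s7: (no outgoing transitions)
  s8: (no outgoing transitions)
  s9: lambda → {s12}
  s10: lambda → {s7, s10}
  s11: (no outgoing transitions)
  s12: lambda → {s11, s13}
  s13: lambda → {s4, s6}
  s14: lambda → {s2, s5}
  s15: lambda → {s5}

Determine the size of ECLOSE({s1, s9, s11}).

Start with {s1, s9, s11}.
From s9 via lambda: add s12.
From s12 via lambda: add s13.
From s13 via lambda: add s4, s6.
From s4 via lambda: add s2, s10.
From s10 via lambda: add s7.
lambda-closure = {s1, s2, s4, s6, s7, s9, s10, s11, s12, s13}, which has 10 states.

10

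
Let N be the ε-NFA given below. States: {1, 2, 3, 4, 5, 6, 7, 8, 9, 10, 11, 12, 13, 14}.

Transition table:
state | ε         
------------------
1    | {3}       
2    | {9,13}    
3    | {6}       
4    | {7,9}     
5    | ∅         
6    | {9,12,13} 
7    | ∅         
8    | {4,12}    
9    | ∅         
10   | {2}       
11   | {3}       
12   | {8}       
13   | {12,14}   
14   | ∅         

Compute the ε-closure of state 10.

{2, 4, 7, 8, 9, 10, 12, 13, 14}

Start with {10}.
From 10 via ε: add 2.
From 2 via ε: add 9, 13.
From 13 via ε: add 12, 14.
From 12 via ε: add 8.
From 8 via ε: add 4.
From 4 via ε: add 7.
No new states can be added; the closed set is {2, 4, 7, 8, 9, 10, 12, 13, 14}.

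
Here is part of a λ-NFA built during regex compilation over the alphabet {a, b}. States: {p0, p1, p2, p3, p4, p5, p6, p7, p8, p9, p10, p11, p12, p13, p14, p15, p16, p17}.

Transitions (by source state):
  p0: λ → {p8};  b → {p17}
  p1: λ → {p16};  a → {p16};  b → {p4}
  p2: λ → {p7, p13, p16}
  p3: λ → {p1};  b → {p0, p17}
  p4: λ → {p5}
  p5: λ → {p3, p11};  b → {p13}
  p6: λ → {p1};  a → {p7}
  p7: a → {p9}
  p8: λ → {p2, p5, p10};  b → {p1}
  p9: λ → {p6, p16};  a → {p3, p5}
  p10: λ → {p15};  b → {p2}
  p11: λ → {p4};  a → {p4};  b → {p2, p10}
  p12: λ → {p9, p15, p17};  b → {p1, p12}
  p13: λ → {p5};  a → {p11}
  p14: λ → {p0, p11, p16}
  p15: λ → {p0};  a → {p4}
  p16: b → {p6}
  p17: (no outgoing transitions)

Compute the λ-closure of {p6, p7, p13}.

{p1, p3, p4, p5, p6, p7, p11, p13, p16}

Start with {p6, p7, p13}.
From p6 via λ: add p1.
From p13 via λ: add p5.
From p1 via λ: add p16.
From p5 via λ: add p3, p11.
From p11 via λ: add p4.
No new states can be added; the closed set is {p1, p3, p4, p5, p6, p7, p11, p13, p16}.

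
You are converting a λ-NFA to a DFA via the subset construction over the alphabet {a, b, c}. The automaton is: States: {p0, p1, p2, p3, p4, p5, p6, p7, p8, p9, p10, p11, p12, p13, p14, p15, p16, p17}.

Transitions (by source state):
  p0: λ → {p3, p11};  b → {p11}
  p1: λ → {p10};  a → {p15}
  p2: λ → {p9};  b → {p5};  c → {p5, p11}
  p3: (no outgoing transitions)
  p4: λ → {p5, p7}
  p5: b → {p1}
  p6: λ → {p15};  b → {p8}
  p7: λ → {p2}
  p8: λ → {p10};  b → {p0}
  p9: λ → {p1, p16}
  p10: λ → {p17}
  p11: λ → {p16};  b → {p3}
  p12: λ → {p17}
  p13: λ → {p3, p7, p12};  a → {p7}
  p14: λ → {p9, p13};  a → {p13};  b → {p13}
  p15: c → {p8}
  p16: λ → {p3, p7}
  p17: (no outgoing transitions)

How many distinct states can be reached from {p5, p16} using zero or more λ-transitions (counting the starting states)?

9

Start with {p5, p16}.
From p16 via λ: add p3, p7.
From p7 via λ: add p2.
From p2 via λ: add p9.
From p9 via λ: add p1.
From p1 via λ: add p10.
From p10 via λ: add p17.
λ-closure = {p1, p2, p3, p5, p7, p9, p10, p16, p17}, which has 9 states.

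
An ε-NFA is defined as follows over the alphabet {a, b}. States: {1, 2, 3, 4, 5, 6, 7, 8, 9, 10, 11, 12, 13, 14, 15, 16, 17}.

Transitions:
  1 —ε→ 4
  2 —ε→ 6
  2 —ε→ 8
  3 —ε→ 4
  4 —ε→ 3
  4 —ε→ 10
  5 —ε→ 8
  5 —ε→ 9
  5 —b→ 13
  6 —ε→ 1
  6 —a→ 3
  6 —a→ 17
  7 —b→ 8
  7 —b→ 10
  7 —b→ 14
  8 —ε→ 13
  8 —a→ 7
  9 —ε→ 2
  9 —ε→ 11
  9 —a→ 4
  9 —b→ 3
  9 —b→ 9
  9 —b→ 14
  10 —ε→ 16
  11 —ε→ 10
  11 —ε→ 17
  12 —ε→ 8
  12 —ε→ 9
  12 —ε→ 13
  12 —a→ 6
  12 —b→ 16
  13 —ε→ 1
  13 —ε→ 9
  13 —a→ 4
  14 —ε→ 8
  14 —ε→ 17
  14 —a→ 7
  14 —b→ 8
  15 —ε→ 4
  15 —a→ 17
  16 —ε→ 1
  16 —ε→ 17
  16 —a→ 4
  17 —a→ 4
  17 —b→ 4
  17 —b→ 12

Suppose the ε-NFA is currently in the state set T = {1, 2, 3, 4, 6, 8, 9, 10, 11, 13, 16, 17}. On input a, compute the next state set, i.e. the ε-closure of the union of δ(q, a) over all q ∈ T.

6 on a → {3, 17}.
8 on a → {7}.
9 on a → {4}.
13 on a → {4}.
16 on a → {4}.
17 on a → {4}.
No a-transition from 1, 2, 3, 4, 10, 11.
Union after reading a: {3, 4, 7, 17}.
Now take the ε-closure:
From 4 via ε: add 10.
From 10 via ε: add 16.
From 16 via ε: add 1.
No new states can be added; the closed set is {1, 3, 4, 7, 10, 16, 17}.

{1, 3, 4, 7, 10, 16, 17}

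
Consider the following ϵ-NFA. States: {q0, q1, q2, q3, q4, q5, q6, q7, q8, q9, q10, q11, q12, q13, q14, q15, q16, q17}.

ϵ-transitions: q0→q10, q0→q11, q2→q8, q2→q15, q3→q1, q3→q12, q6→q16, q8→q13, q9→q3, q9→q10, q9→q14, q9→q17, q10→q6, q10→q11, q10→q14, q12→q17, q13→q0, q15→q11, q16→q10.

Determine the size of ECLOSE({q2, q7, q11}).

11

Start with {q2, q7, q11}.
From q2 via ϵ: add q8, q15.
From q8 via ϵ: add q13.
From q13 via ϵ: add q0.
From q0 via ϵ: add q10.
From q10 via ϵ: add q6, q14.
From q6 via ϵ: add q16.
ϵ-closure = {q0, q2, q6, q7, q8, q10, q11, q13, q14, q15, q16}, which has 11 states.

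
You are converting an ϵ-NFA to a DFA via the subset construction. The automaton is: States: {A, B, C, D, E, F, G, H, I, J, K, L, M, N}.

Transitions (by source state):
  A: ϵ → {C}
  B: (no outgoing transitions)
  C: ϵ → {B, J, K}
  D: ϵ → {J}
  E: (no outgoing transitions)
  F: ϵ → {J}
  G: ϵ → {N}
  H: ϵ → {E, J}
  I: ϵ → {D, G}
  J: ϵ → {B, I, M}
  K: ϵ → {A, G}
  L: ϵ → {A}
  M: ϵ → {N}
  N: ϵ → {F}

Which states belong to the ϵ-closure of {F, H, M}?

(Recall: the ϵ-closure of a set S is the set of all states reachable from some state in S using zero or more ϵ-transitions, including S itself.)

{B, D, E, F, G, H, I, J, M, N}

Start with {F, H, M}.
From F via ϵ: add J.
From H via ϵ: add E.
From M via ϵ: add N.
From J via ϵ: add B, I.
From I via ϵ: add D, G.
No new states can be added; the closed set is {B, D, E, F, G, H, I, J, M, N}.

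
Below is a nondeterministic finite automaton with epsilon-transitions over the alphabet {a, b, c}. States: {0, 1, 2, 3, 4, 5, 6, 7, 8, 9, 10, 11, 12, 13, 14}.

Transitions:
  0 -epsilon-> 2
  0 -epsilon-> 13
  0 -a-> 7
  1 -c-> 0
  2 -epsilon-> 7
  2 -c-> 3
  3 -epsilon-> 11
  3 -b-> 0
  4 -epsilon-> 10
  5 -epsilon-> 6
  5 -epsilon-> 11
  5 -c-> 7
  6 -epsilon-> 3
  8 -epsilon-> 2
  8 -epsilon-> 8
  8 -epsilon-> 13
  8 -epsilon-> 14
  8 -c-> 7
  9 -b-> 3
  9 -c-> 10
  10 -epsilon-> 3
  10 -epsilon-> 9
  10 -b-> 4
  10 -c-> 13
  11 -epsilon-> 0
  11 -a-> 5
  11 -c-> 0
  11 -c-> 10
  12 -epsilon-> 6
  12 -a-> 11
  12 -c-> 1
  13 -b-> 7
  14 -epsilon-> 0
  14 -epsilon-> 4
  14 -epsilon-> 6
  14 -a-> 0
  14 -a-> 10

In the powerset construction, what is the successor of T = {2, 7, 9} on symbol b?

9 on b → {3}.
No b-transition from 2, 7.
Union after reading b: {3}.
Now take the epsilon-closure:
From 3 via epsilon: add 11.
From 11 via epsilon: add 0.
From 0 via epsilon: add 2, 13.
From 2 via epsilon: add 7.
No new states can be added; the closed set is {0, 2, 3, 7, 11, 13}.

{0, 2, 3, 7, 11, 13}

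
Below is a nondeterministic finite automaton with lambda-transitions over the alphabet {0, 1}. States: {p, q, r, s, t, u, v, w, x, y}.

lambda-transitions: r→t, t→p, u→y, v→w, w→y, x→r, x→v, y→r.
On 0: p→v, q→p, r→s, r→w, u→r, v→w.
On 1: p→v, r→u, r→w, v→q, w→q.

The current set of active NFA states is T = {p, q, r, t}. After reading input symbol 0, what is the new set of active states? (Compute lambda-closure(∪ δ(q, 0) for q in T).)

p on 0 → {v}.
q on 0 → {p}.
r on 0 → {s, w}.
No 0-transition from t.
Union after reading 0: {p, s, v, w}.
Now take the lambda-closure:
From w via lambda: add y.
From y via lambda: add r.
From r via lambda: add t.
No new states can be added; the closed set is {p, r, s, t, v, w, y}.

{p, r, s, t, v, w, y}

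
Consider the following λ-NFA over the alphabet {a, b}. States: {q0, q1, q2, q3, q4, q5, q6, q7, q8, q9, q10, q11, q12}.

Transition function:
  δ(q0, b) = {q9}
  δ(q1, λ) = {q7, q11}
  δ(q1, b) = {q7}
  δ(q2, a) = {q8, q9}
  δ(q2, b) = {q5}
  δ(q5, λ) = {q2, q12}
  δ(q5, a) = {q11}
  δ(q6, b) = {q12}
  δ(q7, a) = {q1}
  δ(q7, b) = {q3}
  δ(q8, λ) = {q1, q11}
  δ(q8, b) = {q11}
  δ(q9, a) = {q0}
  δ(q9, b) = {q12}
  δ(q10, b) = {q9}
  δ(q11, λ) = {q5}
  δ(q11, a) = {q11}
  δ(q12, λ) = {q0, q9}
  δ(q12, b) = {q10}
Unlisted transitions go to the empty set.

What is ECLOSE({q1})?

{q0, q1, q2, q5, q7, q9, q11, q12}

Start with {q1}.
From q1 via λ: add q7, q11.
From q11 via λ: add q5.
From q5 via λ: add q2, q12.
From q12 via λ: add q0, q9.
No new states can be added; the closed set is {q0, q1, q2, q5, q7, q9, q11, q12}.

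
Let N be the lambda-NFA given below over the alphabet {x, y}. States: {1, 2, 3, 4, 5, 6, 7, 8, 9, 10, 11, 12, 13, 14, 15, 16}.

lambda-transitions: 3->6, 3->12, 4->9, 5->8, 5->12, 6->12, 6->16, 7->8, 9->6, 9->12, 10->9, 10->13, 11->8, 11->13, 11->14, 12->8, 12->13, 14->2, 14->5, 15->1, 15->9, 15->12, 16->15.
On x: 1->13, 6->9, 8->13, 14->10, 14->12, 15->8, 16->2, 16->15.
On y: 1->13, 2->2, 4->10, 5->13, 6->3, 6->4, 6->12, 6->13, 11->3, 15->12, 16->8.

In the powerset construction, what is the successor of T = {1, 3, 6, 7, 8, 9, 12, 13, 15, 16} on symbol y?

1 on y → {13}.
6 on y → {3, 4, 12, 13}.
15 on y → {12}.
16 on y → {8}.
No y-transition from 3, 7, 8, 9, 12, 13.
Union after reading y: {3, 4, 8, 12, 13}.
Now take the lambda-closure:
From 3 via lambda: add 6.
From 4 via lambda: add 9.
From 6 via lambda: add 16.
From 16 via lambda: add 15.
From 15 via lambda: add 1.
No new states can be added; the closed set is {1, 3, 4, 6, 8, 9, 12, 13, 15, 16}.

{1, 3, 4, 6, 8, 9, 12, 13, 15, 16}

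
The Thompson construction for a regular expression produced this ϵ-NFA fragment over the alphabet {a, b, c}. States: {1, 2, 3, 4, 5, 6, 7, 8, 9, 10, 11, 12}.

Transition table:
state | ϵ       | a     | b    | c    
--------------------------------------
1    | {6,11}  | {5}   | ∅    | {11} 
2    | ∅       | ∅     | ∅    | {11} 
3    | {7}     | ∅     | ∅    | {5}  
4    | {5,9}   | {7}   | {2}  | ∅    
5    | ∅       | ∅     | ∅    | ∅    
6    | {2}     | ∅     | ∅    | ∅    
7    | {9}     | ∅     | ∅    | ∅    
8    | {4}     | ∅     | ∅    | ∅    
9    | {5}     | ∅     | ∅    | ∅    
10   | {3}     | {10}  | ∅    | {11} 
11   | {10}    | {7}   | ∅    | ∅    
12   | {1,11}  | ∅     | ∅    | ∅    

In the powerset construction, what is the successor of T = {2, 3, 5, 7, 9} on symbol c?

{3, 5, 7, 9, 10, 11}

2 on c → {11}.
3 on c → {5}.
No c-transition from 5, 7, 9.
Union after reading c: {5, 11}.
Now take the ϵ-closure:
From 11 via ϵ: add 10.
From 10 via ϵ: add 3.
From 3 via ϵ: add 7.
From 7 via ϵ: add 9.
No new states can be added; the closed set is {3, 5, 7, 9, 10, 11}.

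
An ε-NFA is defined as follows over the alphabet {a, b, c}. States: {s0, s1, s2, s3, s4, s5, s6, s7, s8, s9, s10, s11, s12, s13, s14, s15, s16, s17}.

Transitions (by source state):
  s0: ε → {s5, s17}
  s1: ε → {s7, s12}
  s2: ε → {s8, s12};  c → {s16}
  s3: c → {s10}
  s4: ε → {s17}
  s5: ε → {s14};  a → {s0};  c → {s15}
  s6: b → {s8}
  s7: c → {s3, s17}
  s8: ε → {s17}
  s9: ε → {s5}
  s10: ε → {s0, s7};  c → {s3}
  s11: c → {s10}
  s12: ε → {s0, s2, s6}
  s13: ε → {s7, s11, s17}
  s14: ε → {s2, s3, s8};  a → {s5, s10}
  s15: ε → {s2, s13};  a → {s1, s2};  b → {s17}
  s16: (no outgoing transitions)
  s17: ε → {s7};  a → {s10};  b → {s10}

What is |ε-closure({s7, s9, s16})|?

Start with {s7, s9, s16}.
From s9 via ε: add s5.
From s5 via ε: add s14.
From s14 via ε: add s2, s3, s8.
From s2 via ε: add s12.
From s8 via ε: add s17.
From s12 via ε: add s0, s6.
ε-closure = {s0, s2, s3, s5, s6, s7, s8, s9, s12, s14, s16, s17}, which has 12 states.

12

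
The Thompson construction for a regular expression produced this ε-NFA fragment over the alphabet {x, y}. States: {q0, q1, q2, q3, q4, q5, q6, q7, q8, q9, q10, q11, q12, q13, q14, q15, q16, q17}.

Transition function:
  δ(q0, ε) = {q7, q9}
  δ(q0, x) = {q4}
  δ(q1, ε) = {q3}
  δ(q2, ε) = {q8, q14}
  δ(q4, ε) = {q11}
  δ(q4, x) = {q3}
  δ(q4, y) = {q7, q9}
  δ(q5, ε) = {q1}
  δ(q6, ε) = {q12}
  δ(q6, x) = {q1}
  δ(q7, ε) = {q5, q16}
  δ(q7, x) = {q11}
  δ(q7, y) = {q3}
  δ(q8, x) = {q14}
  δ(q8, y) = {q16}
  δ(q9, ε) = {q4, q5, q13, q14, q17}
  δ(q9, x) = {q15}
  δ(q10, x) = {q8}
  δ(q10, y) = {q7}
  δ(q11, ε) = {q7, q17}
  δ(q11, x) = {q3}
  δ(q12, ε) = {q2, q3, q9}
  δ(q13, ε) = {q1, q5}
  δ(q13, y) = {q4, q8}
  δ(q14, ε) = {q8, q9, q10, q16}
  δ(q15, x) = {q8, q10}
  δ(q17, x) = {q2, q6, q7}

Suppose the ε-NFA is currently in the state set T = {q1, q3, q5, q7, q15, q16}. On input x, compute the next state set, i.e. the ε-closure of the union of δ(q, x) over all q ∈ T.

{q1, q3, q5, q7, q8, q10, q11, q16, q17}

q7 on x → {q11}.
q15 on x → {q8, q10}.
No x-transition from q1, q3, q5, q16.
Union after reading x: {q8, q10, q11}.
Now take the ε-closure:
From q11 via ε: add q7, q17.
From q7 via ε: add q5, q16.
From q5 via ε: add q1.
From q1 via ε: add q3.
No new states can be added; the closed set is {q1, q3, q5, q7, q8, q10, q11, q16, q17}.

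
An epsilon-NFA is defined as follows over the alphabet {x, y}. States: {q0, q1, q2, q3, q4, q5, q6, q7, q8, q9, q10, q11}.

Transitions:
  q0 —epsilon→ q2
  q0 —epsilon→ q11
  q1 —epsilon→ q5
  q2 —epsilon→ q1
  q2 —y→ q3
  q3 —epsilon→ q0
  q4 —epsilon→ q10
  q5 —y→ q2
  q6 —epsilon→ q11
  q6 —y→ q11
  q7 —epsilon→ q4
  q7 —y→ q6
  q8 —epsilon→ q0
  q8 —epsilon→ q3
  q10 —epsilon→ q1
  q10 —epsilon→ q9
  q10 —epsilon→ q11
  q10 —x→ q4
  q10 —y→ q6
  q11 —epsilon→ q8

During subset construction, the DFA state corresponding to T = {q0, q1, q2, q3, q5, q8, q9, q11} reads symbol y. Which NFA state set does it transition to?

{q0, q1, q2, q3, q5, q8, q11}

q2 on y → {q3}.
q5 on y → {q2}.
No y-transition from q0, q1, q3, q8, q9, q11.
Union after reading y: {q2, q3}.
Now take the epsilon-closure:
From q2 via epsilon: add q1.
From q3 via epsilon: add q0.
From q0 via epsilon: add q11.
From q1 via epsilon: add q5.
From q11 via epsilon: add q8.
No new states can be added; the closed set is {q0, q1, q2, q3, q5, q8, q11}.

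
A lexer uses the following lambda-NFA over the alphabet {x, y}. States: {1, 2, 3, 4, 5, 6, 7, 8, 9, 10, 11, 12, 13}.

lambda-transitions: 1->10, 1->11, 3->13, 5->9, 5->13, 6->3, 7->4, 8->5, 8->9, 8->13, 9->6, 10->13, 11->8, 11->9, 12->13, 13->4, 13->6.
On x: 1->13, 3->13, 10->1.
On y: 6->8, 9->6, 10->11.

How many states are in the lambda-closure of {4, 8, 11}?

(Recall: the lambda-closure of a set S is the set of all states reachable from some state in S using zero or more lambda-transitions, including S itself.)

8

Start with {4, 8, 11}.
From 8 via lambda: add 5, 9, 13.
From 9 via lambda: add 6.
From 6 via lambda: add 3.
lambda-closure = {3, 4, 5, 6, 8, 9, 11, 13}, which has 8 states.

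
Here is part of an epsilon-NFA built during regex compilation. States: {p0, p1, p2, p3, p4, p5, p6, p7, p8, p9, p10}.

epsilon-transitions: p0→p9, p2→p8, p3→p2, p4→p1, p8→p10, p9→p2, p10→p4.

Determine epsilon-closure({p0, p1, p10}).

{p0, p1, p2, p4, p8, p9, p10}

Start with {p0, p1, p10}.
From p0 via epsilon: add p9.
From p10 via epsilon: add p4.
From p9 via epsilon: add p2.
From p2 via epsilon: add p8.
No new states can be added; the closed set is {p0, p1, p2, p4, p8, p9, p10}.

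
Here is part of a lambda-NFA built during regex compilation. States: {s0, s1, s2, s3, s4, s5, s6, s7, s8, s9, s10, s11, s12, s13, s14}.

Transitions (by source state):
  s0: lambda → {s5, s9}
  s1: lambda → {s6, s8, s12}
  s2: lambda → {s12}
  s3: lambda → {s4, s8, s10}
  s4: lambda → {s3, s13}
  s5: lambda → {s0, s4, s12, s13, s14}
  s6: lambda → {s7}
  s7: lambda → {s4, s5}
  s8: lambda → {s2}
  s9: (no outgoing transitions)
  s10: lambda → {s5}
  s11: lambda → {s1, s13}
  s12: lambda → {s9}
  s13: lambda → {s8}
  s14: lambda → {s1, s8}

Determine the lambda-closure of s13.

{s2, s8, s9, s12, s13}

Start with {s13}.
From s13 via lambda: add s8.
From s8 via lambda: add s2.
From s2 via lambda: add s12.
From s12 via lambda: add s9.
No new states can be added; the closed set is {s2, s8, s9, s12, s13}.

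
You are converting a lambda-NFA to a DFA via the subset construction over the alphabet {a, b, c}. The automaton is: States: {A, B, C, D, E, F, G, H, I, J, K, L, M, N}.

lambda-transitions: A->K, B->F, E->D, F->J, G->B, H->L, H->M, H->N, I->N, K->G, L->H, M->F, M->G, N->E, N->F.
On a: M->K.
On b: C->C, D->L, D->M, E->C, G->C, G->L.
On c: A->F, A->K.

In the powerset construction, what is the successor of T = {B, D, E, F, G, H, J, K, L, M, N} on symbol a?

{B, F, G, J, K}

M on a → {K}.
No a-transition from B, D, E, F, G, H, J, K, L, N.
Union after reading a: {K}.
Now take the lambda-closure:
From K via lambda: add G.
From G via lambda: add B.
From B via lambda: add F.
From F via lambda: add J.
No new states can be added; the closed set is {B, F, G, J, K}.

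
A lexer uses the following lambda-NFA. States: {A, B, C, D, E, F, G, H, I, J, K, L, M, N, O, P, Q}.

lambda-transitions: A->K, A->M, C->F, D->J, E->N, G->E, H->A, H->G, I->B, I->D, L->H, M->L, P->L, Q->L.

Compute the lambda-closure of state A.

Start with {A}.
From A via lambda: add K, M.
From M via lambda: add L.
From L via lambda: add H.
From H via lambda: add G.
From G via lambda: add E.
From E via lambda: add N.
No new states can be added; the closed set is {A, E, G, H, K, L, M, N}.

{A, E, G, H, K, L, M, N}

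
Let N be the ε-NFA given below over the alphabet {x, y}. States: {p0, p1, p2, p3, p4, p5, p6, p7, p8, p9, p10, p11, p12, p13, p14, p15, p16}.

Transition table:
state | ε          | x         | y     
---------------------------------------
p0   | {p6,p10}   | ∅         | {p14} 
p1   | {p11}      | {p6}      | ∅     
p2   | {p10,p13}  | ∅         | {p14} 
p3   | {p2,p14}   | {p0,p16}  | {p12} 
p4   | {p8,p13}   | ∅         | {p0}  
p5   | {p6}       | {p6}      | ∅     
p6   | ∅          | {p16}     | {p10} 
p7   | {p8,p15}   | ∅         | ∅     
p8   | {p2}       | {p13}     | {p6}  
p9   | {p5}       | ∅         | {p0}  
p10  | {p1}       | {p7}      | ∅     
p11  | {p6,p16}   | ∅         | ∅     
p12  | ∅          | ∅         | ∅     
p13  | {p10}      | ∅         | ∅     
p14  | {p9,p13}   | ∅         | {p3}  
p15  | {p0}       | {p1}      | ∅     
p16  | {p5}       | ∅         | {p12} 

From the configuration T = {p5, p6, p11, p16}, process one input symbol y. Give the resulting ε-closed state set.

{p1, p5, p6, p10, p11, p12, p16}

p6 on y → {p10}.
p16 on y → {p12}.
No y-transition from p5, p11.
Union after reading y: {p10, p12}.
Now take the ε-closure:
From p10 via ε: add p1.
From p1 via ε: add p11.
From p11 via ε: add p6, p16.
From p16 via ε: add p5.
No new states can be added; the closed set is {p1, p5, p6, p10, p11, p12, p16}.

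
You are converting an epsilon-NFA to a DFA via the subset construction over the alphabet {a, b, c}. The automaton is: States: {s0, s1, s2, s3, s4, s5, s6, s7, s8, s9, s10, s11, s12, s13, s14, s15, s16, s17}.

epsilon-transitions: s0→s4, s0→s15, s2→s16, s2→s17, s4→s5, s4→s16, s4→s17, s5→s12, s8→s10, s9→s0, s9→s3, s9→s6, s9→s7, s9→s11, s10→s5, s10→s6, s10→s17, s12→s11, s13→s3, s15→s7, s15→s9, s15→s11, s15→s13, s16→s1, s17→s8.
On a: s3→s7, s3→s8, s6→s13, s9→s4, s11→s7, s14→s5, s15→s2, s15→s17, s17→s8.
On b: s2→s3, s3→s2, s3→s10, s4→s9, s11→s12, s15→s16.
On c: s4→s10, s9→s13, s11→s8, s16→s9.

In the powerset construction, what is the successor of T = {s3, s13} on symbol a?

{s5, s6, s7, s8, s10, s11, s12, s17}

s3 on a → {s7, s8}.
No a-transition from s13.
Union after reading a: {s7, s8}.
Now take the epsilon-closure:
From s8 via epsilon: add s10.
From s10 via epsilon: add s5, s6, s17.
From s5 via epsilon: add s12.
From s12 via epsilon: add s11.
No new states can be added; the closed set is {s5, s6, s7, s8, s10, s11, s12, s17}.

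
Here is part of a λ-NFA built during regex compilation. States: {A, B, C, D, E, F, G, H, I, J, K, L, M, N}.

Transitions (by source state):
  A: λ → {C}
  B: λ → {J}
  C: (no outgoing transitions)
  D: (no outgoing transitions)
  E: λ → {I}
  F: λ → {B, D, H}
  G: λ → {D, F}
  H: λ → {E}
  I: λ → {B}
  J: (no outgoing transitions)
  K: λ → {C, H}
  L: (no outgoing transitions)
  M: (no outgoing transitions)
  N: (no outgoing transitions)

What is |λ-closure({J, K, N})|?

8

Start with {J, K, N}.
From K via λ: add C, H.
From H via λ: add E.
From E via λ: add I.
From I via λ: add B.
λ-closure = {B, C, E, H, I, J, K, N}, which has 8 states.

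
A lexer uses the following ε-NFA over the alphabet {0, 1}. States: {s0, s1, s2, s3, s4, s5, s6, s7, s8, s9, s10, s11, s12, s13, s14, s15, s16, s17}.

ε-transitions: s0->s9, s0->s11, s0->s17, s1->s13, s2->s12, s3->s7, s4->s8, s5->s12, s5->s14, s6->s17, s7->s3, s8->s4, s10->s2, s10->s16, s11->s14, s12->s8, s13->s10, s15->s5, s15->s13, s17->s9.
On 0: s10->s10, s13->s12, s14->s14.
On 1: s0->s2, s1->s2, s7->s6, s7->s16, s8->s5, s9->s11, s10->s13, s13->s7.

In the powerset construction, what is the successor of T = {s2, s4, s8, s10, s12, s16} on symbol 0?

{s2, s4, s8, s10, s12, s16}

s10 on 0 → {s10}.
No 0-transition from s2, s4, s8, s12, s16.
Union after reading 0: {s10}.
Now take the ε-closure:
From s10 via ε: add s2, s16.
From s2 via ε: add s12.
From s12 via ε: add s8.
From s8 via ε: add s4.
No new states can be added; the closed set is {s2, s4, s8, s10, s12, s16}.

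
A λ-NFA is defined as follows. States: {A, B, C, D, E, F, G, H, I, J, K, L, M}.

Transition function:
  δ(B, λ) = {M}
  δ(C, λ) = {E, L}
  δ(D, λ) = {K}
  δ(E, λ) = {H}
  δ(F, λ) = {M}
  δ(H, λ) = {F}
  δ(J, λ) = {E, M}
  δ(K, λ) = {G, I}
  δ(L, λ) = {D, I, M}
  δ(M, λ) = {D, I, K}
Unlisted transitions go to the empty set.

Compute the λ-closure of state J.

{D, E, F, G, H, I, J, K, M}

Start with {J}.
From J via λ: add E, M.
From E via λ: add H.
From M via λ: add D, I, K.
From H via λ: add F.
From K via λ: add G.
No new states can be added; the closed set is {D, E, F, G, H, I, J, K, M}.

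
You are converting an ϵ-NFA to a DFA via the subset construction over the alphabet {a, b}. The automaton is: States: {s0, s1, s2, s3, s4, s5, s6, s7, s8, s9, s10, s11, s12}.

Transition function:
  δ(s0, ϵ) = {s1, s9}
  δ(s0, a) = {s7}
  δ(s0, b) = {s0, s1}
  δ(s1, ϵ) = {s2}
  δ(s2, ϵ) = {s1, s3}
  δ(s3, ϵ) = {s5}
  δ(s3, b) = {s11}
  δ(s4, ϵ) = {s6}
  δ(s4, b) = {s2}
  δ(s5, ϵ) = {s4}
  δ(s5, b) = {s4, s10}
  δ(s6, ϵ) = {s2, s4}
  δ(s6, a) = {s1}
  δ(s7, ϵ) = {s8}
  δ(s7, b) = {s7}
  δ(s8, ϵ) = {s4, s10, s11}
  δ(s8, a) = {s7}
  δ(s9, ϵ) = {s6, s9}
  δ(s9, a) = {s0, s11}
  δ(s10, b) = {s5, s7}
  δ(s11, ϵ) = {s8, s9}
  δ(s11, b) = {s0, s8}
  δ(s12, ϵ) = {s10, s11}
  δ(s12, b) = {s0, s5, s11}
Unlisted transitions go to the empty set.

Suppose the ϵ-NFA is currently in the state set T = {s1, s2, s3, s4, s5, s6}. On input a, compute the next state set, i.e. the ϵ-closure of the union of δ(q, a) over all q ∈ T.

{s1, s2, s3, s4, s5, s6}

s6 on a → {s1}.
No a-transition from s1, s2, s3, s4, s5.
Union after reading a: {s1}.
Now take the ϵ-closure:
From s1 via ϵ: add s2.
From s2 via ϵ: add s3.
From s3 via ϵ: add s5.
From s5 via ϵ: add s4.
From s4 via ϵ: add s6.
No new states can be added; the closed set is {s1, s2, s3, s4, s5, s6}.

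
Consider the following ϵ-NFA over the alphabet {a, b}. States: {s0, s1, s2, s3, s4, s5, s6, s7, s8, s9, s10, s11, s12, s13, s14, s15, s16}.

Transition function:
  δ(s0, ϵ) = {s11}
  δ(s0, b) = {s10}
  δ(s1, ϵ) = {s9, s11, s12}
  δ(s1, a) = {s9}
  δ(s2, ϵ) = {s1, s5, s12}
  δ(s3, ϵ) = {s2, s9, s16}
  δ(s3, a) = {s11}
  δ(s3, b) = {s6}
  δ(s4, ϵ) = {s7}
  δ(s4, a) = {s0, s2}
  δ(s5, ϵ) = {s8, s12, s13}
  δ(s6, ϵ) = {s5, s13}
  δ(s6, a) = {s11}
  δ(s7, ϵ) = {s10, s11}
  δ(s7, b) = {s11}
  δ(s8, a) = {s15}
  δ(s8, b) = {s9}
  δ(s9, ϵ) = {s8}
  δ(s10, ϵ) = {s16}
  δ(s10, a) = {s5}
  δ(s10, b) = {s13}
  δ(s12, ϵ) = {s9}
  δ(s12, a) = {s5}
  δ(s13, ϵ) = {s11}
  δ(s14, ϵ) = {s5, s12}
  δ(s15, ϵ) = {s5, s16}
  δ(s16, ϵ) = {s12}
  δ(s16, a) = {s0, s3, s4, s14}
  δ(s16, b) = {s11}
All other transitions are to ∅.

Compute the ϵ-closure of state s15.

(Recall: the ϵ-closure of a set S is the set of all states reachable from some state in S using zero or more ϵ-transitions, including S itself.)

{s5, s8, s9, s11, s12, s13, s15, s16}

Start with {s15}.
From s15 via ϵ: add s5, s16.
From s5 via ϵ: add s8, s12, s13.
From s12 via ϵ: add s9.
From s13 via ϵ: add s11.
No new states can be added; the closed set is {s5, s8, s9, s11, s12, s13, s15, s16}.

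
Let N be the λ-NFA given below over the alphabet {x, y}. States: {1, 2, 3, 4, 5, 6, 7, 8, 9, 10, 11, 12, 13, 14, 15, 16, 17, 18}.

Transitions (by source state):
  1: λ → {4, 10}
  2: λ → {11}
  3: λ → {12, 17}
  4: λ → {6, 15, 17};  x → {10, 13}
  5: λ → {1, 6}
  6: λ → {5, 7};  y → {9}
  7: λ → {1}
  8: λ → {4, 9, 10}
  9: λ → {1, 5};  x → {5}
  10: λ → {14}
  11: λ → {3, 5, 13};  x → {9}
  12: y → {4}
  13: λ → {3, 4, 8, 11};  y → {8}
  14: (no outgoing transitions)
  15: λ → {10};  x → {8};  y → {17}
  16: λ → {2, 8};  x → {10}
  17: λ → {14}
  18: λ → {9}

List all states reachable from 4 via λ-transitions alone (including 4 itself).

Start with {4}.
From 4 via λ: add 6, 15, 17.
From 6 via λ: add 5, 7.
From 15 via λ: add 10.
From 17 via λ: add 14.
From 5 via λ: add 1.
No new states can be added; the closed set is {1, 4, 5, 6, 7, 10, 14, 15, 17}.

{1, 4, 5, 6, 7, 10, 14, 15, 17}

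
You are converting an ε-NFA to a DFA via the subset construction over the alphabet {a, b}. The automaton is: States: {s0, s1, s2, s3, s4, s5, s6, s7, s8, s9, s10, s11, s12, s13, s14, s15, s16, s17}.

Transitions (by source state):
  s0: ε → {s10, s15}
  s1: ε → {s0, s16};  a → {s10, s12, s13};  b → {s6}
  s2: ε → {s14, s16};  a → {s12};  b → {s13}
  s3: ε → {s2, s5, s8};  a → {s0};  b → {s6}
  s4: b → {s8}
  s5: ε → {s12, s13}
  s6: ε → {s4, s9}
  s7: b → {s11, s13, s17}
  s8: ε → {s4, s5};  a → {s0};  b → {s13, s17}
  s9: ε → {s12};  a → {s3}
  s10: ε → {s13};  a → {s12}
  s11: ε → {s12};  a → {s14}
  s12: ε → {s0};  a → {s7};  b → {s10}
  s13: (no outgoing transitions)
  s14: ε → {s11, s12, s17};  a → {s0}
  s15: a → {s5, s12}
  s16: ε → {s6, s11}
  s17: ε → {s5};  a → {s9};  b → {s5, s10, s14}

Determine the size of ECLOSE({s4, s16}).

10

Start with {s4, s16}.
From s16 via ε: add s6, s11.
From s6 via ε: add s9.
From s11 via ε: add s12.
From s12 via ε: add s0.
From s0 via ε: add s10, s15.
From s10 via ε: add s13.
ε-closure = {s0, s4, s6, s9, s10, s11, s12, s13, s15, s16}, which has 10 states.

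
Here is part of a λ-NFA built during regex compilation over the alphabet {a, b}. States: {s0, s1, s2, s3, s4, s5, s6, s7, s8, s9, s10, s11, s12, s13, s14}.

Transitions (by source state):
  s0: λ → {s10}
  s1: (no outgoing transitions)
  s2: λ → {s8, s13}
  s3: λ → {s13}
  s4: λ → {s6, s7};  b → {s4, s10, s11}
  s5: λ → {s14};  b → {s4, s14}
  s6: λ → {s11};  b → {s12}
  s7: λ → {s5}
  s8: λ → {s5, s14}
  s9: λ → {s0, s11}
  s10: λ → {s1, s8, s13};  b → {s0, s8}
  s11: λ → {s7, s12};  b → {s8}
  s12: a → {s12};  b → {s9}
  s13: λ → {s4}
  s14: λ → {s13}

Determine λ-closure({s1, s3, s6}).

{s1, s3, s4, s5, s6, s7, s11, s12, s13, s14}

Start with {s1, s3, s6}.
From s3 via λ: add s13.
From s6 via λ: add s11.
From s11 via λ: add s7, s12.
From s13 via λ: add s4.
From s7 via λ: add s5.
From s5 via λ: add s14.
No new states can be added; the closed set is {s1, s3, s4, s5, s6, s7, s11, s12, s13, s14}.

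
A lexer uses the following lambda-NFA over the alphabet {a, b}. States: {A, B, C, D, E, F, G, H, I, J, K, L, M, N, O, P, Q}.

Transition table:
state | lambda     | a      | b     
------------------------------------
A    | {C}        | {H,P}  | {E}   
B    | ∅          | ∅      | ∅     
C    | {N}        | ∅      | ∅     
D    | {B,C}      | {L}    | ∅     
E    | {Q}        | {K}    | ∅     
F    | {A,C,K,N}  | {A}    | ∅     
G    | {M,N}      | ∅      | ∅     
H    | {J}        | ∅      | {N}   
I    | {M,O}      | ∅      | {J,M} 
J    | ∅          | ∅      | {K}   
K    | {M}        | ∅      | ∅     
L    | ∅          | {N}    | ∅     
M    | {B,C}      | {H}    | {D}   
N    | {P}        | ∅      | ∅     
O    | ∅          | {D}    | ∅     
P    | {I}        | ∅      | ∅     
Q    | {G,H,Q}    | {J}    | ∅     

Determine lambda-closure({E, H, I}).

Start with {E, H, I}.
From E via lambda: add Q.
From H via lambda: add J.
From I via lambda: add M, O.
From M via lambda: add B, C.
From Q via lambda: add G.
From C via lambda: add N.
From N via lambda: add P.
No new states can be added; the closed set is {B, C, E, G, H, I, J, M, N, O, P, Q}.

{B, C, E, G, H, I, J, M, N, O, P, Q}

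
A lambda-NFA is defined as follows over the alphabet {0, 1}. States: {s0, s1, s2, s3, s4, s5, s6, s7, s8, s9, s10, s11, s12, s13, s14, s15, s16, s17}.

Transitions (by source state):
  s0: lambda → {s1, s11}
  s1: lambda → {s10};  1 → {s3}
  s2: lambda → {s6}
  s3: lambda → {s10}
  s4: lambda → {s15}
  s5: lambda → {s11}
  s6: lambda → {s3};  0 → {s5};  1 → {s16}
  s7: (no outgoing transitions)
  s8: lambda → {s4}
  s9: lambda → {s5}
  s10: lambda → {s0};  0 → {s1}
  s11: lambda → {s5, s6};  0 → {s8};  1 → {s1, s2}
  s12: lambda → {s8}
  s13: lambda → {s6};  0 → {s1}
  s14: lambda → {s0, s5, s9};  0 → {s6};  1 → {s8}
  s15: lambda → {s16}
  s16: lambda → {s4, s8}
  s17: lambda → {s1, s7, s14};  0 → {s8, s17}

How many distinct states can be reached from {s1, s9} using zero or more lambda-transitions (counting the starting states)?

Start with {s1, s9}.
From s1 via lambda: add s10.
From s9 via lambda: add s5.
From s5 via lambda: add s11.
From s10 via lambda: add s0.
From s11 via lambda: add s6.
From s6 via lambda: add s3.
lambda-closure = {s0, s1, s3, s5, s6, s9, s10, s11}, which has 8 states.

8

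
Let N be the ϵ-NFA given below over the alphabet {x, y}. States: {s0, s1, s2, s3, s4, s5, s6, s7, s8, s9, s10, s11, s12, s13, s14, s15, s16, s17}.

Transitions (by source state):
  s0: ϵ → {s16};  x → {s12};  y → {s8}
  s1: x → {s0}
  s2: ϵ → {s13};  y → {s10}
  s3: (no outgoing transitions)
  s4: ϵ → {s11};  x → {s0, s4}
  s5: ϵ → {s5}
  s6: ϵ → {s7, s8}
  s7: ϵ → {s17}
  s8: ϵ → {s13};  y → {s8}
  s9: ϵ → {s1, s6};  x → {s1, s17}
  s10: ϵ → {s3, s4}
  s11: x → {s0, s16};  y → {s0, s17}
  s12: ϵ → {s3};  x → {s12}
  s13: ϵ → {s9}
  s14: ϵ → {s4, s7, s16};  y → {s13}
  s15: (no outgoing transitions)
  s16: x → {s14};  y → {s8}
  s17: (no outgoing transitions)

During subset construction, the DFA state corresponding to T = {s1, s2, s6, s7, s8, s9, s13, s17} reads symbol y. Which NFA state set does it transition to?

{s1, s3, s4, s6, s7, s8, s9, s10, s11, s13, s17}

s2 on y → {s10}.
s8 on y → {s8}.
No y-transition from s1, s6, s7, s9, s13, s17.
Union after reading y: {s8, s10}.
Now take the ϵ-closure:
From s8 via ϵ: add s13.
From s10 via ϵ: add s3, s4.
From s4 via ϵ: add s11.
From s13 via ϵ: add s9.
From s9 via ϵ: add s1, s6.
From s6 via ϵ: add s7.
From s7 via ϵ: add s17.
No new states can be added; the closed set is {s1, s3, s4, s6, s7, s8, s9, s10, s11, s13, s17}.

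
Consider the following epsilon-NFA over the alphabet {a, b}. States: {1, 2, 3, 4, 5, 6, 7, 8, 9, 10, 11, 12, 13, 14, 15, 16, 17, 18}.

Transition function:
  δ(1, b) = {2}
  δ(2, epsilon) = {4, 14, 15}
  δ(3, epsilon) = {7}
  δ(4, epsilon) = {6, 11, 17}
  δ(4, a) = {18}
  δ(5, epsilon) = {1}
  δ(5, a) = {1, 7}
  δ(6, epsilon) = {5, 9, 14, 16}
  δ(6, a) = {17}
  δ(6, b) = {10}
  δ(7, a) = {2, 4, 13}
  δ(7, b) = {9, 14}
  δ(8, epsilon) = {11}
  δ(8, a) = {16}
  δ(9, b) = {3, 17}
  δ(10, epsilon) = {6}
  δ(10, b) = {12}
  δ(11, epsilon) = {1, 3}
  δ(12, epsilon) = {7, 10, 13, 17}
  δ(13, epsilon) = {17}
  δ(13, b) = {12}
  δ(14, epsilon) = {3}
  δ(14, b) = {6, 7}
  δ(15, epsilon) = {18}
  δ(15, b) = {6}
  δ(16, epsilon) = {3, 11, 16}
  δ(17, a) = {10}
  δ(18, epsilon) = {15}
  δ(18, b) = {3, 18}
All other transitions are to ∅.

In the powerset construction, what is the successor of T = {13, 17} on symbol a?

17 on a → {10}.
No a-transition from 13.
Union after reading a: {10}.
Now take the epsilon-closure:
From 10 via epsilon: add 6.
From 6 via epsilon: add 5, 9, 14, 16.
From 5 via epsilon: add 1.
From 14 via epsilon: add 3.
From 16 via epsilon: add 11.
From 3 via epsilon: add 7.
No new states can be added; the closed set is {1, 3, 5, 6, 7, 9, 10, 11, 14, 16}.

{1, 3, 5, 6, 7, 9, 10, 11, 14, 16}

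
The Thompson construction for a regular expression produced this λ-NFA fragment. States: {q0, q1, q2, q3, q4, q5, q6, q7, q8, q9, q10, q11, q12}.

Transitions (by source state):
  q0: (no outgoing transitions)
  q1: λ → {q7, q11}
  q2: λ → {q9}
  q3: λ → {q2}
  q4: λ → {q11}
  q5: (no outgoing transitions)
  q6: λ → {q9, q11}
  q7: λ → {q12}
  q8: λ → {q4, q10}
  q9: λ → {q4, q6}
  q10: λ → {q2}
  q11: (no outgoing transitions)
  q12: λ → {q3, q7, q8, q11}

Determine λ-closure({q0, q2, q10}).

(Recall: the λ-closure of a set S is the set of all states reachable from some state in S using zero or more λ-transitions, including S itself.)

Start with {q0, q2, q10}.
From q2 via λ: add q9.
From q9 via λ: add q4, q6.
From q4 via λ: add q11.
No new states can be added; the closed set is {q0, q2, q4, q6, q9, q10, q11}.

{q0, q2, q4, q6, q9, q10, q11}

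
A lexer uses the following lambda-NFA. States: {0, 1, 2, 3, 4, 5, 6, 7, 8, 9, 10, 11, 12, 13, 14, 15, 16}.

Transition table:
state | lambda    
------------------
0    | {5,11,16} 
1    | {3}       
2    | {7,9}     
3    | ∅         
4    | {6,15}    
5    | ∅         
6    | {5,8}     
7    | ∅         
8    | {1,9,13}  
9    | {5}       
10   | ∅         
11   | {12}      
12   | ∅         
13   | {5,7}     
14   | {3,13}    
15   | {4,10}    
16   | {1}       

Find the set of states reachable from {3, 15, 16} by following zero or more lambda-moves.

{1, 3, 4, 5, 6, 7, 8, 9, 10, 13, 15, 16}

Start with {3, 15, 16}.
From 15 via lambda: add 4, 10.
From 16 via lambda: add 1.
From 4 via lambda: add 6.
From 6 via lambda: add 5, 8.
From 8 via lambda: add 9, 13.
From 13 via lambda: add 7.
No new states can be added; the closed set is {1, 3, 4, 5, 6, 7, 8, 9, 10, 13, 15, 16}.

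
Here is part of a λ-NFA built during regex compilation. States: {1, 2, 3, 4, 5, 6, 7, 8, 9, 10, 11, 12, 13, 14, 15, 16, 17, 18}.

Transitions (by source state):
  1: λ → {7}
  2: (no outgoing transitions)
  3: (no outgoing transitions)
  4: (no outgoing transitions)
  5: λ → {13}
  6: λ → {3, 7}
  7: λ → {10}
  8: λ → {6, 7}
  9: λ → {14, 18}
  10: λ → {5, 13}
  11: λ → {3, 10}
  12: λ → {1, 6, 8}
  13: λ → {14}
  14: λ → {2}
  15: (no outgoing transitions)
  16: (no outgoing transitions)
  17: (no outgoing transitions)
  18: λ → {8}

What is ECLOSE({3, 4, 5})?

Start with {3, 4, 5}.
From 5 via λ: add 13.
From 13 via λ: add 14.
From 14 via λ: add 2.
No new states can be added; the closed set is {2, 3, 4, 5, 13, 14}.

{2, 3, 4, 5, 13, 14}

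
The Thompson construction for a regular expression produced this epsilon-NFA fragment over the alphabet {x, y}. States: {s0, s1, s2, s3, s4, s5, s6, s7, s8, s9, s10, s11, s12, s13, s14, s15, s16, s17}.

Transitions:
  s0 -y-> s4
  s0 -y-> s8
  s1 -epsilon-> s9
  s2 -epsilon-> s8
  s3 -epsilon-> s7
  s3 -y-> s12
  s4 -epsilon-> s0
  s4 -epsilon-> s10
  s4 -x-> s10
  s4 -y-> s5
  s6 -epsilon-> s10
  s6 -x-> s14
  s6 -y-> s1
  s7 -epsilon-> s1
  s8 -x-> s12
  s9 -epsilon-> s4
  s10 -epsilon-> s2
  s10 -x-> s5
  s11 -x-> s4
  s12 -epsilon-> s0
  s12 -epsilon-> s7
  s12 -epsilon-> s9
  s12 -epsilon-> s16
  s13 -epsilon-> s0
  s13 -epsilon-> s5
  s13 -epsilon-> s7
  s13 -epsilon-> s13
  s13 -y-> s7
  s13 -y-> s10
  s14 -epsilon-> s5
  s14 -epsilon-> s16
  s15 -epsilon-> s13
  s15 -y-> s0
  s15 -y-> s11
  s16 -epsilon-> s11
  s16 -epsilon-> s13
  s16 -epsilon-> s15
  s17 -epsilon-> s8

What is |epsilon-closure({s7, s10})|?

Start with {s7, s10}.
From s7 via epsilon: add s1.
From s10 via epsilon: add s2.
From s1 via epsilon: add s9.
From s2 via epsilon: add s8.
From s9 via epsilon: add s4.
From s4 via epsilon: add s0.
epsilon-closure = {s0, s1, s2, s4, s7, s8, s9, s10}, which has 8 states.

8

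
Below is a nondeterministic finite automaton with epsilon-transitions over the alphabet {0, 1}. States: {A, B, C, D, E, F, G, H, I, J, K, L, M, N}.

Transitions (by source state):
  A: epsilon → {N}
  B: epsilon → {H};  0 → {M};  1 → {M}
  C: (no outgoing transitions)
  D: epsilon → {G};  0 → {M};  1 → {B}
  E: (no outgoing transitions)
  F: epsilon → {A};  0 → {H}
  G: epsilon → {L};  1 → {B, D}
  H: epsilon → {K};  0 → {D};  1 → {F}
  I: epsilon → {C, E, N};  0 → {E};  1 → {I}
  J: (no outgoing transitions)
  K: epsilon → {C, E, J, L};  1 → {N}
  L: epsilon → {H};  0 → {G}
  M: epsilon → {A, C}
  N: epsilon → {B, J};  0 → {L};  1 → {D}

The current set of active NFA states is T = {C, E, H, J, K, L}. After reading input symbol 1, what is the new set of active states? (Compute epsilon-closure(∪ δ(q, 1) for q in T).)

H on 1 → {F}.
K on 1 → {N}.
No 1-transition from C, E, J, L.
Union after reading 1: {F, N}.
Now take the epsilon-closure:
From F via epsilon: add A.
From N via epsilon: add B, J.
From B via epsilon: add H.
From H via epsilon: add K.
From K via epsilon: add C, E, L.
No new states can be added; the closed set is {A, B, C, E, F, H, J, K, L, N}.

{A, B, C, E, F, H, J, K, L, N}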